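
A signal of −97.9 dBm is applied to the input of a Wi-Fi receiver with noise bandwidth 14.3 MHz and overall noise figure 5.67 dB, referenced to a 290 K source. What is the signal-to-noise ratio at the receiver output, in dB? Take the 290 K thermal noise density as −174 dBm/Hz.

−1.1 dB

Noise floor: N = −174 + 10 log₁₀(B) + NF
10 log₁₀(1.43×10⁷) = 71.55 dB
N = −174 + 71.55 + 5.67 = −96.78 dBm
SNR = P_sig − N = −97.9 − (−96.78) = −1.12 dB → −1.1 dB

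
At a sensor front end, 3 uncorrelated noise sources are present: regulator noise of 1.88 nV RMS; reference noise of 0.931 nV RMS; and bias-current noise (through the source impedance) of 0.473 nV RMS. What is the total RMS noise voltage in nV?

2.15 nV

Uncorrelated sources add in power (mean-square): V_tot = √(ΣV_i²)
V_tot = √[(1.88×10⁻⁹)² + (9.31×10⁻¹⁰)² + (4.73×10⁻¹⁰)²] = 2.15×10⁻⁹ V = 2.15 nV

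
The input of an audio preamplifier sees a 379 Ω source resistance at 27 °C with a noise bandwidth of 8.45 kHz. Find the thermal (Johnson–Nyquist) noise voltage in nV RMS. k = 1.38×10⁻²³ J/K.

230 nV

T = 27 °C + 273.15 = 300.15 K
V_n = √(4kTRB)
4kTRB = 4 × 1.38×10⁻²³ × 300.15 × 3.79×10² × 8.45×10³ = 5.31×10⁻¹⁴ V²
V_n = √(5.31×10⁻¹⁴) = 2.30×10⁻⁷ V = 230 nV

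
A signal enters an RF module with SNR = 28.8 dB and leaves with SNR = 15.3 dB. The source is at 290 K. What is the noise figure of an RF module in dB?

NF (dB) = SNR_in(dB) − SNR_out(dB) when the source is at T₀
NF = 28.8 − 15.3 = 13.5 dB

13.5 dB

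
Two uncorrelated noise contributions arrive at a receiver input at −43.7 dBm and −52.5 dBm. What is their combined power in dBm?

−43.2 dBm

Convert to linear, add, convert back:
P₁ = 4.27×10⁻⁸ W, P₂ = 5.62×10⁻⁹ W
P_tot = 4.83×10⁻⁸ W → 10 log₁₀(P_tot / 10⁻³) = −43.2 dBm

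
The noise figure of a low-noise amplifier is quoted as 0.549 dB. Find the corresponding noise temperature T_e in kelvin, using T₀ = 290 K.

F = 10^(0.549/10) = 1.13475
T_e = (F − 1)·T₀ = (1.13475 − 1) × 290 = 39.1 K

39.1 K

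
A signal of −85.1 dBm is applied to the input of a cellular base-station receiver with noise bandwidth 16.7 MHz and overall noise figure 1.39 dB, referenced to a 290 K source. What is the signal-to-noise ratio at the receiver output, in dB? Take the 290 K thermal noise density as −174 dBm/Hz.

15.3 dB

Noise floor: N = −174 + 10 log₁₀(B) + NF
10 log₁₀(1.67×10⁷) = 72.23 dB
N = −174 + 72.23 + 1.39 = −100.38 dBm
SNR = P_sig − N = −85.1 − (−100.38) = 15.28 dB → 15.3 dB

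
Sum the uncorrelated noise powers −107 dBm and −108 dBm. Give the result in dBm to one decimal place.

−104.5 dBm

Convert to linear, add, convert back:
P₁ = 2.00×10⁻¹⁴ W, P₂ = 1.58×10⁻¹⁴ W
P_tot = 3.58×10⁻¹⁴ W → 10 log₁₀(P_tot / 10⁻³) = −104.5 dBm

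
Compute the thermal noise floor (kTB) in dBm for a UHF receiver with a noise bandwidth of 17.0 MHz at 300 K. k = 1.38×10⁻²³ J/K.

−101.5 dBm

P_n = kTB = 1.38×10⁻²³ × 300 × 1.70×10⁷ = 7.04×10⁻¹⁴ W
In dBm: 10 log₁₀(7.04×10⁻¹⁴ / 10⁻³) = −101.5 dBm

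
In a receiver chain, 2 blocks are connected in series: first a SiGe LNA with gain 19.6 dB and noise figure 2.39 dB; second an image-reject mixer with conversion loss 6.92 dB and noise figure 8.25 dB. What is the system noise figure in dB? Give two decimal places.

2.54 dB

Convert to linear (a loss of L dB is a gain of −L dB): F_i = 10^(NF_i/10), G_i = 10^(G_i,dB/10)
  Stage 1: F_1 = 10^(2.39/10) = 1.734, G_1 = 10^(19.6/10) = 91.20
  Stage 2: F_2 = 10^(8.25/10) = 6.683, G_2 = 10^(−6.92/10) = 0.2032
Friis cascade:
  F = 1.734 + (6.683 − 1)/91.20 = 1.796
NF = 10 log₁₀(1.796) = 2.54 dB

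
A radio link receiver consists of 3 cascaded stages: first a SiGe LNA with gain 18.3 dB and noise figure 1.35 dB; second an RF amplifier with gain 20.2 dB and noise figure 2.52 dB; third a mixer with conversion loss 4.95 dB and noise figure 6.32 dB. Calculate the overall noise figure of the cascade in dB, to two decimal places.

1.39 dB

Convert to linear (a loss of L dB is a gain of −L dB): F_i = 10^(NF_i/10), G_i = 10^(G_i,dB/10)
  Stage 1: F_1 = 10^(1.35/10) = 1.365, G_1 = 10^(18.3/10) = 67.61
  Stage 2: F_2 = 10^(2.52/10) = 1.786, G_2 = 10^(20.2/10) = 104.7
  Stage 3: F_3 = 10^(6.32/10) = 4.285, G_3 = 10^(−4.95/10) = 0.3199
Friis cascade:
  F = 1.365 + (1.786 − 1)/67.61 + (4.285 − 1)/7079 = 1.377
NF = 10 log₁₀(1.377) = 1.39 dB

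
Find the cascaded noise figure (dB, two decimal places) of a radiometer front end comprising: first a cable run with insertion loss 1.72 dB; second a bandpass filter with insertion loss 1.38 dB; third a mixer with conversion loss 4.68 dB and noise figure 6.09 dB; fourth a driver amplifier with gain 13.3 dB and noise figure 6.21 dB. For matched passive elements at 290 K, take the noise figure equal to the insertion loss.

Convert to linear (a loss of L dB is a gain of −L dB): F_i = 10^(NF_i/10), G_i = 10^(G_i,dB/10)
  Stage 1: F_1 = 10^(1.72/10) = 1.486, G_1 = 10^(−1.72/10) = 0.6730
  Stage 2: F_2 = 10^(1.38/10) = 1.374, G_2 = 10^(−1.38/10) = 0.7278
  Stage 3: F_3 = 10^(6.09/10) = 4.064, G_3 = 10^(−4.68/10) = 0.3404
  Stage 4: F_4 = 10^(6.21/10) = 4.178, G_4 = 10^(13.3/10) = 21.38
Friis cascade:
  F = 1.486 + (1.374 − 1)/0.6730 + (4.064 − 1)/0.4898 + (4.178 − 1)/0.1667 = 27.36
NF = 10 log₁₀(27.36) = 14.37 dB

14.37 dB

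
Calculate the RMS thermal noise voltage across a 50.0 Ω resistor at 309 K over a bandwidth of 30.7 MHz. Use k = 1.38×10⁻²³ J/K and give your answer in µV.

5.12 µV

V_n = √(4kTRB)
4kTRB = 4 × 1.38×10⁻²³ × 309 × 5.00×10¹ × 3.07×10⁷ = 2.62×10⁻¹¹ V²
V_n = √(2.62×10⁻¹¹) = 5.12×10⁻⁶ V = 5.12 µV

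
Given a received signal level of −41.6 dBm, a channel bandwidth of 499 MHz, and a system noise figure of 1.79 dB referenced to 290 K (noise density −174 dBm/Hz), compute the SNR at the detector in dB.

43.6 dB

Noise floor: N = −174 + 10 log₁₀(B) + NF
10 log₁₀(4.99×10⁸) = 86.98 dB
N = −174 + 86.98 + 1.79 = −85.23 dBm
SNR = P_sig − N = −41.6 − (−85.23) = 43.63 dB → 43.6 dB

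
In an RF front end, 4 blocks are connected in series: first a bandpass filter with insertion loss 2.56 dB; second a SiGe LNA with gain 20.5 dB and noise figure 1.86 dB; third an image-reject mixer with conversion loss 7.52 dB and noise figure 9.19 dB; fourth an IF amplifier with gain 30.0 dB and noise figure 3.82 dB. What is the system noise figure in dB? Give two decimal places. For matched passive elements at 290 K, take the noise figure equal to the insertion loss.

Convert to linear (a loss of L dB is a gain of −L dB): F_i = 10^(NF_i/10), G_i = 10^(G_i,dB/10)
  Stage 1: F_1 = 10^(2.56/10) = 1.803, G_1 = 10^(−2.56/10) = 0.5546
  Stage 2: F_2 = 10^(1.86/10) = 1.535, G_2 = 10^(20.5/10) = 112.2
  Stage 3: F_3 = 10^(9.19/10) = 8.299, G_3 = 10^(−7.52/10) = 0.1770
  Stage 4: F_4 = 10^(3.82/10) = 2.410, G_4 = 10^(30.0/10) = 1000
Friis cascade:
  F = 1.803 + (1.535 − 1)/0.5546 + (8.299 − 1)/62.23 + (2.410 − 1)/11.02 = 3.012
NF = 10 log₁₀(3.012) = 4.79 dB

4.79 dB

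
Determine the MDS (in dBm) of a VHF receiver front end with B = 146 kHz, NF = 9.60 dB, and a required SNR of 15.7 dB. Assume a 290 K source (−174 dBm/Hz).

Sensitivity = −174 + 10 log₁₀(B) + NF + SNR_min
= −174 + 51.64 + 9.60 + 15.7
= −97.06 dBm → −97.1 dBm

−97.1 dBm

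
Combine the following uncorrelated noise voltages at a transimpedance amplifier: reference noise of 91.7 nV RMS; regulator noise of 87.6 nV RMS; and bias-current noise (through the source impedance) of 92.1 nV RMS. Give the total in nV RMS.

157 nV

Uncorrelated sources add in power (mean-square): V_tot = √(ΣV_i²)
V_tot = √[(9.17×10⁻⁸)² + (8.76×10⁻⁸)² + (9.21×10⁻⁸)²] = 1.57×10⁻⁷ V = 157 nV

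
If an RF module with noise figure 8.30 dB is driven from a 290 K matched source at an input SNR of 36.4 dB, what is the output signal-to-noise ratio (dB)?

By definition F = SNR_in/SNR_out, so in dB: SNR_out = SNR_in − NF
SNR_out = 36.4 − 8.30 = 28.10 dB

28.10 dB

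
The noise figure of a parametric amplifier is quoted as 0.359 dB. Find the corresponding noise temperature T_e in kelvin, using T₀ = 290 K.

F = 10^(0.359/10) = 1.08618
T_e = (F − 1)·T₀ = (1.08618 − 1) × 290 = 25.0 K

25.0 K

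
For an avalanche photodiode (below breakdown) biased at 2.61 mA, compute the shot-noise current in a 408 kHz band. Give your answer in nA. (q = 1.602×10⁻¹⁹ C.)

I_n = √(2qI·B)
2qI·B = 2 × 1.602×10⁻¹⁹ × 2.61×10⁻³ × 4.08×10⁵ = 3.41×10⁻¹⁶ A²
I_n = √(3.41×10⁻¹⁶) = 1.85×10⁻⁸ A = 18.5 nA

18.5 nA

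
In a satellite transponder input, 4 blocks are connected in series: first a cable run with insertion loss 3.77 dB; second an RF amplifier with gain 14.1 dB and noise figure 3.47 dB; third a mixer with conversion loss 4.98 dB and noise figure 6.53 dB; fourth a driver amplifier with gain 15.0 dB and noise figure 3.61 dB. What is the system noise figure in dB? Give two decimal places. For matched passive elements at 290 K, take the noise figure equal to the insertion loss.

Convert to linear (a loss of L dB is a gain of −L dB): F_i = 10^(NF_i/10), G_i = 10^(G_i,dB/10)
  Stage 1: F_1 = 10^(3.77/10) = 2.382, G_1 = 10^(−3.77/10) = 0.4198
  Stage 2: F_2 = 10^(3.47/10) = 2.223, G_2 = 10^(14.1/10) = 25.70
  Stage 3: F_3 = 10^(6.53/10) = 4.498, G_3 = 10^(−4.98/10) = 0.3177
  Stage 4: F_4 = 10^(3.61/10) = 2.296, G_4 = 10^(15.0/10) = 31.62
Friis cascade:
  F = 2.382 + (2.223 − 1)/0.4198 + (4.498 − 1)/10.79 + (2.296 − 1)/3.428 = 5.999
NF = 10 log₁₀(5.999) = 7.78 dB

7.78 dB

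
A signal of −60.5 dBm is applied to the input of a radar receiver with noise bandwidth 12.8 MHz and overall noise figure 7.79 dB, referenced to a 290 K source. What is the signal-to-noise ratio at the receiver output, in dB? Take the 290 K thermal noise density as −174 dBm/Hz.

Noise floor: N = −174 + 10 log₁₀(B) + NF
10 log₁₀(1.28×10⁷) = 71.07 dB
N = −174 + 71.07 + 7.79 = −95.14 dBm
SNR = P_sig − N = −60.5 − (−95.14) = 34.64 dB → 34.6 dB

34.6 dB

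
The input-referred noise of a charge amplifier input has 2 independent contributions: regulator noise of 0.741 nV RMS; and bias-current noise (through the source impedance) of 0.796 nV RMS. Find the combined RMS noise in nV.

1.09 nV

Uncorrelated sources add in power (mean-square): V_tot = √(ΣV_i²)
V_tot = √[(7.41×10⁻¹⁰)² + (7.96×10⁻¹⁰)²] = 1.09×10⁻⁹ V = 1.09 nV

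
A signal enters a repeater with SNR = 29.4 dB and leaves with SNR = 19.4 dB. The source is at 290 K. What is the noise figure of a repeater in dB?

10.0 dB

NF (dB) = SNR_in(dB) − SNR_out(dB) when the source is at T₀
NF = 29.4 − 19.4 = 10.0 dB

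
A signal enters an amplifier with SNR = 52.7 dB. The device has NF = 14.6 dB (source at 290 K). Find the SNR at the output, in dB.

By definition F = SNR_in/SNR_out, so in dB: SNR_out = SNR_in − NF
SNR_out = 52.7 − 14.6 = 38.1 dB

38.1 dB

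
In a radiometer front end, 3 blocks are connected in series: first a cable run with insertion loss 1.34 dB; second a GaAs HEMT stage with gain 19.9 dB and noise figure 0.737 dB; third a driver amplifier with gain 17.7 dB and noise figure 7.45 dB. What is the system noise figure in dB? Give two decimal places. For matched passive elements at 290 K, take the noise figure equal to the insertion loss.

Convert to linear (a loss of L dB is a gain of −L dB): F_i = 10^(NF_i/10), G_i = 10^(G_i,dB/10)
  Stage 1: F_1 = 10^(1.34/10) = 1.361, G_1 = 10^(−1.34/10) = 0.7345
  Stage 2: F_2 = 10^(0.737/10) = 1.185, G_2 = 10^(19.9/10) = 97.72
  Stage 3: F_3 = 10^(7.45/10) = 5.559, G_3 = 10^(17.7/10) = 58.88
Friis cascade:
  F = 1.361 + (1.185 − 1)/0.7345 + (5.559 − 1)/71.78 = 1.677
NF = 10 log₁₀(1.677) = 2.24 dB

2.24 dB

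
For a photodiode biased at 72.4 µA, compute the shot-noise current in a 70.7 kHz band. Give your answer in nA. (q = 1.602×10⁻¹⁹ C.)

1.28 nA

I_n = √(2qI·B)
2qI·B = 2 × 1.602×10⁻¹⁹ × 7.24×10⁻⁵ × 7.07×10⁴ = 1.64×10⁻¹⁸ A²
I_n = √(1.64×10⁻¹⁸) = 1.28×10⁻⁹ A = 1.28 nA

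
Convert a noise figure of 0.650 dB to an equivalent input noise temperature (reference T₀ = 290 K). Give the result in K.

F = 10^(0.650/10) = 1.16145
T_e = (F − 1)·T₀ = (1.16145 − 1) × 290 = 46.8 K

46.8 K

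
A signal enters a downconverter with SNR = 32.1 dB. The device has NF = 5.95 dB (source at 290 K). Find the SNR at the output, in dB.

By definition F = SNR_in/SNR_out, so in dB: SNR_out = SNR_in − NF
SNR_out = 32.1 − 5.95 = 26.15 dB

26.15 dB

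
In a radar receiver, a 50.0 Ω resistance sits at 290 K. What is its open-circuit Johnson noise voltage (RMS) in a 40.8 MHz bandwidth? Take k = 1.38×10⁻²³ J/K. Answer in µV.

5.71 µV

V_n = √(4kTRB)
4kTRB = 4 × 1.38×10⁻²³ × 290 × 5.00×10¹ × 4.08×10⁷ = 3.27×10⁻¹¹ V²
V_n = √(3.27×10⁻¹¹) = 5.71×10⁻⁶ V = 5.71 µV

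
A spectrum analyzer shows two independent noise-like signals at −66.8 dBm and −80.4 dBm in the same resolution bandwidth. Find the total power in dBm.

Convert to linear, add, convert back:
P₁ = 2.09×10⁻¹⁰ W, P₂ = 9.12×10⁻¹² W
P_tot = 2.18×10⁻¹⁰ W → 10 log₁₀(P_tot / 10⁻³) = −66.6 dBm

−66.6 dBm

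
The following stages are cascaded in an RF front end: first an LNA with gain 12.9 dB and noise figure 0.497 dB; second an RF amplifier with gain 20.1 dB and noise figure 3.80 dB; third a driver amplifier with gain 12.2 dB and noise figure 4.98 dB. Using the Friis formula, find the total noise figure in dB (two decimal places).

0.77 dB

Convert to linear (a loss of L dB is a gain of −L dB): F_i = 10^(NF_i/10), G_i = 10^(G_i,dB/10)
  Stage 1: F_1 = 10^(0.497/10) = 1.121, G_1 = 10^(12.9/10) = 19.50
  Stage 2: F_2 = 10^(3.80/10) = 2.399, G_2 = 10^(20.1/10) = 102.3
  Stage 3: F_3 = 10^(4.98/10) = 3.148, G_3 = 10^(12.2/10) = 16.60
Friis cascade:
  F = 1.121 + (2.399 − 1)/19.50 + (3.148 − 1)/1995 = 1.194
NF = 10 log₁₀(1.194) = 0.77 dB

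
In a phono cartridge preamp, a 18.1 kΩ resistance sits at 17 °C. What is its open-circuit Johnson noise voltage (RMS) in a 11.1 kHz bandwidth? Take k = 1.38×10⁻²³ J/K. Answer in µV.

1.79 µV

T = 17 °C + 273.15 = 290.15 K
V_n = √(4kTRB)
4kTRB = 4 × 1.38×10⁻²³ × 290.15 × 1.81×10⁴ × 1.11×10⁴ = 3.22×10⁻¹² V²
V_n = √(3.22×10⁻¹²) = 1.79×10⁻⁶ V = 1.79 µV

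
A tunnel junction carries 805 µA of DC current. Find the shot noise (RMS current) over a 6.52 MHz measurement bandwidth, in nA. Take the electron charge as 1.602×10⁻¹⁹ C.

I_n = √(2qI·B)
2qI·B = 2 × 1.602×10⁻¹⁹ × 8.05×10⁻⁴ × 6.52×10⁶ = 1.68×10⁻¹⁵ A²
I_n = √(1.68×10⁻¹⁵) = 4.10×10⁻⁸ A = 41.0 nA

41.0 nA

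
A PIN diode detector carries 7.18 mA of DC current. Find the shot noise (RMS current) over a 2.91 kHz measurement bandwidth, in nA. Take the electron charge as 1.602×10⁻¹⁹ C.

I_n = √(2qI·B)
2qI·B = 2 × 1.602×10⁻¹⁹ × 7.18×10⁻³ × 2.91×10³ = 6.69×10⁻¹⁸ A²
I_n = √(6.69×10⁻¹⁸) = 2.59×10⁻⁹ A = 2.59 nA

2.59 nA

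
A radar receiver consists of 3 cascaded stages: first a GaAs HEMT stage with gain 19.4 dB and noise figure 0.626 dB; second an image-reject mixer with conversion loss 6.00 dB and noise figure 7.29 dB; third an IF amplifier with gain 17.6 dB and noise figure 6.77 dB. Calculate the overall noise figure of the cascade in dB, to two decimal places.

1.39 dB

Convert to linear (a loss of L dB is a gain of −L dB): F_i = 10^(NF_i/10), G_i = 10^(G_i,dB/10)
  Stage 1: F_1 = 10^(0.626/10) = 1.155, G_1 = 10^(19.4/10) = 87.10
  Stage 2: F_2 = 10^(7.29/10) = 5.358, G_2 = 10^(−6.00/10) = 0.2512
  Stage 3: F_3 = 10^(6.77/10) = 4.753, G_3 = 10^(17.6/10) = 57.54
Friis cascade:
  F = 1.155 + (5.358 − 1)/87.10 + (4.753 − 1)/21.88 = 1.377
NF = 10 log₁₀(1.377) = 1.39 dB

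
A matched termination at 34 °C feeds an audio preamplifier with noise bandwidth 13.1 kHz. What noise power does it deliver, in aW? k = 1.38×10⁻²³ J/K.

T = 34 °C + 273.15 = 307.15 K
P_n = kTB = 1.38×10⁻²³ × 307.15 × 1.31×10⁴ = 5.55×10⁻¹⁷ W = 55.5 aW

55.5 aW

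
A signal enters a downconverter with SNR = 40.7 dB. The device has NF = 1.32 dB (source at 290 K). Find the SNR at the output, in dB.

39.38 dB

By definition F = SNR_in/SNR_out, so in dB: SNR_out = SNR_in − NF
SNR_out = 40.7 − 1.32 = 39.38 dB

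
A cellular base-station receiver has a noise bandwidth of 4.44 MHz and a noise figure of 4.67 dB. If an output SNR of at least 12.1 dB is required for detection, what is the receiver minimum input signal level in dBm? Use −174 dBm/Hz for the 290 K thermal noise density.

Sensitivity = −174 + 10 log₁₀(B) + NF + SNR_min
= −174 + 66.47 + 4.67 + 12.1
= −90.76 dBm → −90.8 dBm

−90.8 dBm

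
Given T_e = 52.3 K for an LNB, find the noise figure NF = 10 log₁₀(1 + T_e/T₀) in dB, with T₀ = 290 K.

F = 1 + T_e/T₀ = 1 + 52.3/290 = 1.18034
NF = 10 log₁₀(1.18034) = 0.720 dB

0.720 dB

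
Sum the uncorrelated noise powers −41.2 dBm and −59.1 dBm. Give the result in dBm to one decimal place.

Convert to linear, add, convert back:
P₁ = 7.59×10⁻⁸ W, P₂ = 1.23×10⁻⁹ W
P_tot = 7.71×10⁻⁸ W → 10 log₁₀(P_tot / 10⁻³) = −41.1 dBm

−41.1 dBm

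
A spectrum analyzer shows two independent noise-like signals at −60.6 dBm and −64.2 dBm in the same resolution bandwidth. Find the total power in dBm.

Convert to linear, add, convert back:
P₁ = 8.71×10⁻¹⁰ W, P₂ = 3.80×10⁻¹⁰ W
P_tot = 1.25×10⁻⁹ W → 10 log₁₀(P_tot / 10⁻³) = −59.0 dBm

−59.0 dBm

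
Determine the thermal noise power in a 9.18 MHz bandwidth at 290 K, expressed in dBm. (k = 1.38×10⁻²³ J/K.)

−104.3 dBm

P_n = kTB = 1.38×10⁻²³ × 290 × 9.18×10⁶ = 3.67×10⁻¹⁴ W
In dBm: 10 log₁₀(3.67×10⁻¹⁴ / 10⁻³) = −104.3 dBm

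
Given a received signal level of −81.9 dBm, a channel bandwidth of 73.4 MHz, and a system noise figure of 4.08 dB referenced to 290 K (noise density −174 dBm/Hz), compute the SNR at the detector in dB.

9.4 dB

Noise floor: N = −174 + 10 log₁₀(B) + NF
10 log₁₀(7.34×10⁷) = 78.66 dB
N = −174 + 78.66 + 4.08 = −91.26 dBm
SNR = P_sig − N = −81.9 − (−91.26) = 9.36 dB → 9.4 dB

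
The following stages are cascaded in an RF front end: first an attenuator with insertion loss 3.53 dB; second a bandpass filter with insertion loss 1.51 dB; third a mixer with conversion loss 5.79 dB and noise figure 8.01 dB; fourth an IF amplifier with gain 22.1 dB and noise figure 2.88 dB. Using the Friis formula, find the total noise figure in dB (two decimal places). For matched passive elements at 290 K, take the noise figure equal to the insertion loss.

14.99 dB

Convert to linear (a loss of L dB is a gain of −L dB): F_i = 10^(NF_i/10), G_i = 10^(G_i,dB/10)
  Stage 1: F_1 = 10^(3.53/10) = 2.254, G_1 = 10^(−3.53/10) = 0.4436
  Stage 2: F_2 = 10^(1.51/10) = 1.416, G_2 = 10^(−1.51/10) = 0.7063
  Stage 3: F_3 = 10^(8.01/10) = 6.324, G_3 = 10^(−5.79/10) = 0.2636
  Stage 4: F_4 = 10^(2.88/10) = 1.941, G_4 = 10^(22.1/10) = 162.2
Friis cascade:
  F = 2.254 + (1.416 − 1)/0.4436 + (6.324 − 1)/0.3133 + (1.941 − 1)/0.08260 = 31.57
NF = 10 log₁₀(31.57) = 14.99 dB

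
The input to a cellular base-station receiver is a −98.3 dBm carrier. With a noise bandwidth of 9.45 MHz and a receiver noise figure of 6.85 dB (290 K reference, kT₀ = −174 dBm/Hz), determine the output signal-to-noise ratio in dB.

−0.9 dB

Noise floor: N = −174 + 10 log₁₀(B) + NF
10 log₁₀(9.45×10⁶) = 69.75 dB
N = −174 + 69.75 + 6.85 = −97.40 dBm
SNR = P_sig − N = −98.3 − (−97.40) = −0.90 dB → −0.9 dB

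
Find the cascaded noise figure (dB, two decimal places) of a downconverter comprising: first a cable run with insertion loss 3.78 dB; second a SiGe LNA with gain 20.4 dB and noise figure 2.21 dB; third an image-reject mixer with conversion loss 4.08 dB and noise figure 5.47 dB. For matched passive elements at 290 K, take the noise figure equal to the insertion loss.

Convert to linear (a loss of L dB is a gain of −L dB): F_i = 10^(NF_i/10), G_i = 10^(G_i,dB/10)
  Stage 1: F_1 = 10^(3.78/10) = 2.388, G_1 = 10^(−3.78/10) = 0.4188
  Stage 2: F_2 = 10^(2.21/10) = 1.663, G_2 = 10^(20.4/10) = 109.6
  Stage 3: F_3 = 10^(5.47/10) = 3.524, G_3 = 10^(−4.08/10) = 0.3908
Friis cascade:
  F = 2.388 + (1.663 − 1)/0.4188 + (3.524 − 1)/45.92 = 4.027
NF = 10 log₁₀(4.027) = 6.05 dB

6.05 dB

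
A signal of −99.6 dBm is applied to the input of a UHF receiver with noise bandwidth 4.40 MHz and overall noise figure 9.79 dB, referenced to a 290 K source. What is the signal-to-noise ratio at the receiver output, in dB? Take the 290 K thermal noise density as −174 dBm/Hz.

Noise floor: N = −174 + 10 log₁₀(B) + NF
10 log₁₀(4.40×10⁶) = 66.43 dB
N = −174 + 66.43 + 9.79 = −97.78 dBm
SNR = P_sig − N = −99.6 − (−97.78) = −1.82 dB → −1.8 dB

−1.8 dB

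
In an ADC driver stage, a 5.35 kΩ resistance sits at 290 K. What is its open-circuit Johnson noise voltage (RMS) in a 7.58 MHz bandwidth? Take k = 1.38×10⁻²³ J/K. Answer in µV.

25.5 µV

V_n = √(4kTRB)
4kTRB = 4 × 1.38×10⁻²³ × 290 × 5.35×10³ × 7.58×10⁶ = 6.49×10⁻¹⁰ V²
V_n = √(6.49×10⁻¹⁰) = 2.55×10⁻⁵ V = 25.5 µV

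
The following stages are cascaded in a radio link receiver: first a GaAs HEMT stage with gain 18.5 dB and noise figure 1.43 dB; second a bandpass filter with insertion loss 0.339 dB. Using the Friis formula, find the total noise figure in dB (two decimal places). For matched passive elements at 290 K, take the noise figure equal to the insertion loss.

1.43 dB

Convert to linear (a loss of L dB is a gain of −L dB): F_i = 10^(NF_i/10), G_i = 10^(G_i,dB/10)
  Stage 1: F_1 = 10^(1.43/10) = 1.390, G_1 = 10^(18.5/10) = 70.79
  Stage 2: F_2 = 10^(0.339/10) = 1.081, G_2 = 10^(−0.339/10) = 0.9249
Friis cascade:
  F = 1.390 + (1.081 − 1)/70.79 = 1.391
NF = 10 log₁₀(1.391) = 1.43 dB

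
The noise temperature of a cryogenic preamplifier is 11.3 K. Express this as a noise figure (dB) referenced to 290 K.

0.166 dB

F = 1 + T_e/T₀ = 1 + 11.3/290 = 1.03897
NF = 10 log₁₀(1.03897) = 0.166 dB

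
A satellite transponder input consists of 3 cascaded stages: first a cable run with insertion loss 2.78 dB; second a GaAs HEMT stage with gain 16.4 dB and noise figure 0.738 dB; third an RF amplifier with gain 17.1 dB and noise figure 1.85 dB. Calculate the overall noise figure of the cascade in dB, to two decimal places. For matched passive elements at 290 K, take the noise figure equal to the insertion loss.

Convert to linear (a loss of L dB is a gain of −L dB): F_i = 10^(NF_i/10), G_i = 10^(G_i,dB/10)
  Stage 1: F_1 = 10^(2.78/10) = 1.897, G_1 = 10^(−2.78/10) = 0.5272
  Stage 2: F_2 = 10^(0.738/10) = 1.185, G_2 = 10^(16.4/10) = 43.65
  Stage 3: F_3 = 10^(1.85/10) = 1.531, G_3 = 10^(17.1/10) = 51.29
Friis cascade:
  F = 1.897 + (1.185 − 1)/0.5272 + (1.531 − 1)/23.01 = 2.271
NF = 10 log₁₀(2.271) = 3.56 dB

3.56 dB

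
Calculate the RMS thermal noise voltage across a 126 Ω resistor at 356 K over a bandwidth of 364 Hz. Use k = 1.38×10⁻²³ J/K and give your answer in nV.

30.0 nV

V_n = √(4kTRB)
4kTRB = 4 × 1.38×10⁻²³ × 356 × 1.26×10² × 3.64×10² = 9.01×10⁻¹⁶ V²
V_n = √(9.01×10⁻¹⁶) = 3.00×10⁻⁸ V = 30.0 nV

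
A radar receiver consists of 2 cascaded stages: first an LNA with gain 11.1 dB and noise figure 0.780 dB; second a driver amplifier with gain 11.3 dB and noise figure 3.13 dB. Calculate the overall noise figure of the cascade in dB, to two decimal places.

1.07 dB

Convert to linear (a loss of L dB is a gain of −L dB): F_i = 10^(NF_i/10), G_i = 10^(G_i,dB/10)
  Stage 1: F_1 = 10^(0.780/10) = 1.197, G_1 = 10^(11.1/10) = 12.88
  Stage 2: F_2 = 10^(3.13/10) = 2.056, G_2 = 10^(11.3/10) = 13.49
Friis cascade:
  F = 1.197 + (2.056 − 1)/12.88 = 1.279
NF = 10 log₁₀(1.279) = 1.07 dB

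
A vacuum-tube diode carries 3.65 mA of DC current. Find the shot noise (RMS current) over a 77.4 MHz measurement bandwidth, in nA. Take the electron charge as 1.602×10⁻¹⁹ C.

I_n = √(2qI·B)
2qI·B = 2 × 1.602×10⁻¹⁹ × 3.65×10⁻³ × 7.74×10⁷ = 9.05×10⁻¹⁴ A²
I_n = √(9.05×10⁻¹⁴) = 3.01×10⁻⁷ A = 301 nA

301 nA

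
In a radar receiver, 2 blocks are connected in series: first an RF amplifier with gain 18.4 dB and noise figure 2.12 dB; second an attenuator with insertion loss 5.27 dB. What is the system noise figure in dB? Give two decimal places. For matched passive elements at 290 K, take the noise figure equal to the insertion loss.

Convert to linear (a loss of L dB is a gain of −L dB): F_i = 10^(NF_i/10), G_i = 10^(G_i,dB/10)
  Stage 1: F_1 = 10^(2.12/10) = 1.629, G_1 = 10^(18.4/10) = 69.18
  Stage 2: F_2 = 10^(5.27/10) = 3.365, G_2 = 10^(−5.27/10) = 0.2972
Friis cascade:
  F = 1.629 + (3.365 − 1)/69.18 = 1.663
NF = 10 log₁₀(1.663) = 2.21 dB

2.21 dB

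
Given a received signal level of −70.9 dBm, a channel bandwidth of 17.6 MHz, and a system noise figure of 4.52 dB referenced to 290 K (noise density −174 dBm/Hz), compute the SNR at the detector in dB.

Noise floor: N = −174 + 10 log₁₀(B) + NF
10 log₁₀(1.76×10⁷) = 72.46 dB
N = −174 + 72.46 + 4.52 = −97.02 dBm
SNR = P_sig − N = −70.9 − (−97.02) = 26.12 dB → 26.1 dB

26.1 dB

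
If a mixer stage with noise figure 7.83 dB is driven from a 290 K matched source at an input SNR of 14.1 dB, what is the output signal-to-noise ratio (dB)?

6.27 dB

By definition F = SNR_in/SNR_out, so in dB: SNR_out = SNR_in − NF
SNR_out = 14.1 − 7.83 = 6.27 dB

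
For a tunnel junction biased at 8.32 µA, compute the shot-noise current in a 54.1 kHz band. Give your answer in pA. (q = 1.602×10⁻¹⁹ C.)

I_n = √(2qI·B)
2qI·B = 2 × 1.602×10⁻¹⁹ × 8.32×10⁻⁶ × 5.41×10⁴ = 1.44×10⁻¹⁹ A²
I_n = √(1.44×10⁻¹⁹) = 3.80×10⁻¹⁰ A = 380 pA

380 pA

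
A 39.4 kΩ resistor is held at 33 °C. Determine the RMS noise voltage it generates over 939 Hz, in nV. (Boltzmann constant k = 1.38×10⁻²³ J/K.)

791 nV

T = 33 °C + 273.15 = 306.15 K
V_n = √(4kTRB)
4kTRB = 4 × 1.38×10⁻²³ × 306.15 × 3.94×10⁴ × 9.39×10² = 6.25×10⁻¹³ V²
V_n = √(6.25×10⁻¹³) = 7.91×10⁻⁷ V = 791 nV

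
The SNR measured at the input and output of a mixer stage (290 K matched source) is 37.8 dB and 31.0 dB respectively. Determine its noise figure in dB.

NF (dB) = SNR_in(dB) − SNR_out(dB) when the source is at T₀
NF = 37.8 − 31.0 = 6.8 dB

6.8 dB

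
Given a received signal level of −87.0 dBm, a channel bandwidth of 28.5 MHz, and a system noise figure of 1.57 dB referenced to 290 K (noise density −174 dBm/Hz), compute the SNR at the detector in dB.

Noise floor: N = −174 + 10 log₁₀(B) + NF
10 log₁₀(2.85×10⁷) = 74.55 dB
N = −174 + 74.55 + 1.57 = −97.88 dBm
SNR = P_sig − N = −87.0 − (−97.88) = 10.88 dB → 10.9 dB

10.9 dB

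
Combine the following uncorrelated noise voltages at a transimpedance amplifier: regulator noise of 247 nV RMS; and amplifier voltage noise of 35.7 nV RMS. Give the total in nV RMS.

250 nV

Uncorrelated sources add in power (mean-square): V_tot = √(ΣV_i²)
V_tot = √[(2.47×10⁻⁷)² + (3.57×10⁻⁸)²] = 2.50×10⁻⁷ V = 250 nV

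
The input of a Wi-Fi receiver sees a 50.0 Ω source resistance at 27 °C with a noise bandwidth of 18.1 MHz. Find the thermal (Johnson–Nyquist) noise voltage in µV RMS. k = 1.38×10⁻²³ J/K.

3.87 µV

T = 27 °C + 273.15 = 300.15 K
V_n = √(4kTRB)
4kTRB = 4 × 1.38×10⁻²³ × 300.15 × 5.00×10¹ × 1.81×10⁷ = 1.50×10⁻¹¹ V²
V_n = √(1.50×10⁻¹¹) = 3.87×10⁻⁶ V = 3.87 µV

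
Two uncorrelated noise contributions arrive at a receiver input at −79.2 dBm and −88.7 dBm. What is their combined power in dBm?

−78.7 dBm

Convert to linear, add, convert back:
P₁ = 1.20×10⁻¹¹ W, P₂ = 1.35×10⁻¹² W
P_tot = 1.34×10⁻¹¹ W → 10 log₁₀(P_tot / 10⁻³) = −78.7 dBm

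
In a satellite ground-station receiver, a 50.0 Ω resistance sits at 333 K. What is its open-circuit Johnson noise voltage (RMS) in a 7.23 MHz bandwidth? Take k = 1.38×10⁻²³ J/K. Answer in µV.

2.58 µV

V_n = √(4kTRB)
4kTRB = 4 × 1.38×10⁻²³ × 333 × 5.00×10¹ × 7.23×10⁶ = 6.64×10⁻¹² V²
V_n = √(6.64×10⁻¹²) = 2.58×10⁻⁶ V = 2.58 µV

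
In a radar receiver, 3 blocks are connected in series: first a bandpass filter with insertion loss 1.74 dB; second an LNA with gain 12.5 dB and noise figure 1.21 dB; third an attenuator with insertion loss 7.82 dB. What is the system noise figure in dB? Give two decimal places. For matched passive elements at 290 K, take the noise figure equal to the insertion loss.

3.80 dB

Convert to linear (a loss of L dB is a gain of −L dB): F_i = 10^(NF_i/10), G_i = 10^(G_i,dB/10)
  Stage 1: F_1 = 10^(1.74/10) = 1.493, G_1 = 10^(−1.74/10) = 0.6699
  Stage 2: F_2 = 10^(1.21/10) = 1.321, G_2 = 10^(12.5/10) = 17.78
  Stage 3: F_3 = 10^(7.82/10) = 6.053, G_3 = 10^(−7.82/10) = 0.1652
Friis cascade:
  F = 1.493 + (1.321 − 1)/0.6699 + (6.053 − 1)/11.91 = 2.397
NF = 10 log₁₀(2.397) = 3.80 dB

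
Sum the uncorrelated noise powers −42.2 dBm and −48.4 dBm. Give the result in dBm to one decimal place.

−41.3 dBm

Convert to linear, add, convert back:
P₁ = 6.03×10⁻⁸ W, P₂ = 1.45×10⁻⁸ W
P_tot = 7.47×10⁻⁸ W → 10 log₁₀(P_tot / 10⁻³) = −41.3 dBm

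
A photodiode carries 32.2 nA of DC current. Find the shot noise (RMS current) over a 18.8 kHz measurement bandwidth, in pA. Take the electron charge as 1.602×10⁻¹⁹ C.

13.9 pA

I_n = √(2qI·B)
2qI·B = 2 × 1.602×10⁻¹⁹ × 3.22×10⁻⁸ × 1.88×10⁴ = 1.94×10⁻²² A²
I_n = √(1.94×10⁻²²) = 1.39×10⁻¹¹ A = 13.9 pA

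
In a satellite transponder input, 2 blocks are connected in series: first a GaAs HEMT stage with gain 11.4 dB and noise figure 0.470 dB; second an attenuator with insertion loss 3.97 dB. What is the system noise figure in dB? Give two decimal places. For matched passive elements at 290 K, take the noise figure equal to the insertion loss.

0.87 dB

Convert to linear (a loss of L dB is a gain of −L dB): F_i = 10^(NF_i/10), G_i = 10^(G_i,dB/10)
  Stage 1: F_1 = 10^(0.470/10) = 1.114, G_1 = 10^(11.4/10) = 13.80
  Stage 2: F_2 = 10^(3.97/10) = 2.495, G_2 = 10^(−3.97/10) = 0.4009
Friis cascade:
  F = 1.114 + (2.495 − 1)/13.80 = 1.223
NF = 10 log₁₀(1.223) = 0.87 dB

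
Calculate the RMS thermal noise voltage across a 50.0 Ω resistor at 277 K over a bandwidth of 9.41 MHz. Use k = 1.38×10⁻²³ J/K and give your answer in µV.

2.68 µV

V_n = √(4kTRB)
4kTRB = 4 × 1.38×10⁻²³ × 277 × 5.00×10¹ × 9.41×10⁶ = 7.19×10⁻¹² V²
V_n = √(7.19×10⁻¹²) = 2.68×10⁻⁶ V = 2.68 µV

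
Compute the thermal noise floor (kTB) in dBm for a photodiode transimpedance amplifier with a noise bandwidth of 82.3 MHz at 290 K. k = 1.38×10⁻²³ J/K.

P_n = kTB = 1.38×10⁻²³ × 290 × 8.23×10⁷ = 3.29×10⁻¹³ W
In dBm: 10 log₁₀(3.29×10⁻¹³ / 10⁻³) = −94.8 dBm

−94.8 dBm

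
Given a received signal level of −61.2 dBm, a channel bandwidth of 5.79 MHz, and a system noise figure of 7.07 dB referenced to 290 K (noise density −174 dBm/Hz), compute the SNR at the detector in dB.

Noise floor: N = −174 + 10 log₁₀(B) + NF
10 log₁₀(5.79×10⁶) = 67.63 dB
N = −174 + 67.63 + 7.07 = −99.30 dBm
SNR = P_sig − N = −61.2 − (−99.30) = 38.10 dB → 38.1 dB

38.1 dB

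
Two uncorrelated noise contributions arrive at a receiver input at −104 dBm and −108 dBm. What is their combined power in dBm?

Convert to linear, add, convert back:
P₁ = 3.98×10⁻¹⁴ W, P₂ = 1.58×10⁻¹⁴ W
P_tot = 5.57×10⁻¹⁴ W → 10 log₁₀(P_tot / 10⁻³) = −102.5 dBm

−102.5 dBm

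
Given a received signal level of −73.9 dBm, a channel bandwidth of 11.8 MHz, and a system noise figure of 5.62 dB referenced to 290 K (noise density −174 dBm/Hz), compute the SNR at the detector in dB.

23.8 dB

Noise floor: N = −174 + 10 log₁₀(B) + NF
10 log₁₀(1.18×10⁷) = 70.72 dB
N = −174 + 70.72 + 5.62 = −97.66 dBm
SNR = P_sig − N = −73.9 − (−97.66) = 23.76 dB → 23.8 dB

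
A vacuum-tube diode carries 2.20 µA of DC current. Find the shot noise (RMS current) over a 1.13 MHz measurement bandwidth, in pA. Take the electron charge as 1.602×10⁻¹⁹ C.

892 pA

I_n = √(2qI·B)
2qI·B = 2 × 1.602×10⁻¹⁹ × 2.20×10⁻⁶ × 1.13×10⁶ = 7.97×10⁻¹⁹ A²
I_n = √(7.97×10⁻¹⁹) = 8.92×10⁻¹⁰ A = 892 pA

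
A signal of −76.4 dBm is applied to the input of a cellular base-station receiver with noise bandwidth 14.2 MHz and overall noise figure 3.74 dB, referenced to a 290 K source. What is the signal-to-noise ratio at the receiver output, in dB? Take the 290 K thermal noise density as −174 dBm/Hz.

22.3 dB

Noise floor: N = −174 + 10 log₁₀(B) + NF
10 log₁₀(1.42×10⁷) = 71.52 dB
N = −174 + 71.52 + 3.74 = −98.74 dBm
SNR = P_sig − N = −76.4 − (−98.74) = 22.34 dB → 22.3 dB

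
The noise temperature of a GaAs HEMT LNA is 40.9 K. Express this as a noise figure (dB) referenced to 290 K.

0.573 dB

F = 1 + T_e/T₀ = 1 + 40.9/290 = 1.14103
NF = 10 log₁₀(1.14103) = 0.573 dB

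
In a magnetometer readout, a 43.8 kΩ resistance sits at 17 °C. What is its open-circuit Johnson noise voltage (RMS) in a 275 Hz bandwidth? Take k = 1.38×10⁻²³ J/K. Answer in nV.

439 nV

T = 17 °C + 273.15 = 290.15 K
V_n = √(4kTRB)
4kTRB = 4 × 1.38×10⁻²³ × 290.15 × 4.38×10⁴ × 2.75×10² = 1.93×10⁻¹³ V²
V_n = √(1.93×10⁻¹³) = 4.39×10⁻⁷ V = 439 nV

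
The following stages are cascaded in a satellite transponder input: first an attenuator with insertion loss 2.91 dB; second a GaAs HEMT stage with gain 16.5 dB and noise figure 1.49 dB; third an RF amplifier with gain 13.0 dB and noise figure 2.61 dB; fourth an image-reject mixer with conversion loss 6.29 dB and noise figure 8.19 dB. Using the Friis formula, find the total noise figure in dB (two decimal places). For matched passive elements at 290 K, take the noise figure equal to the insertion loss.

4.48 dB

Convert to linear (a loss of L dB is a gain of −L dB): F_i = 10^(NF_i/10), G_i = 10^(G_i,dB/10)
  Stage 1: F_1 = 10^(2.91/10) = 1.954, G_1 = 10^(−2.91/10) = 0.5117
  Stage 2: F_2 = 10^(1.49/10) = 1.409, G_2 = 10^(16.5/10) = 44.67
  Stage 3: F_3 = 10^(2.61/10) = 1.824, G_3 = 10^(13.0/10) = 19.95
  Stage 4: F_4 = 10^(8.19/10) = 6.592, G_4 = 10^(−6.29/10) = 0.2350
Friis cascade:
  F = 1.954 + (1.409 − 1)/0.5117 + (1.824 − 1)/22.86 + (6.592 − 1)/456.0 = 2.803
NF = 10 log₁₀(2.803) = 4.48 dB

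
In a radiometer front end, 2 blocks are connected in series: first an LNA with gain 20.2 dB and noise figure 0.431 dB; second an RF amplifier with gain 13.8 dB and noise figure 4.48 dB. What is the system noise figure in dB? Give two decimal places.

0.50 dB

Convert to linear (a loss of L dB is a gain of −L dB): F_i = 10^(NF_i/10), G_i = 10^(G_i,dB/10)
  Stage 1: F_1 = 10^(0.431/10) = 1.104, G_1 = 10^(20.2/10) = 104.7
  Stage 2: F_2 = 10^(4.48/10) = 2.805, G_2 = 10^(13.8/10) = 23.99
Friis cascade:
  F = 1.104 + (2.805 − 1)/104.7 = 1.122
NF = 10 log₁₀(1.122) = 0.50 dB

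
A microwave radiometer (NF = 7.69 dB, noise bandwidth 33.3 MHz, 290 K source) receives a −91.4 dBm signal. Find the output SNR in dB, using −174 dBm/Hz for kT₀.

Noise floor: N = −174 + 10 log₁₀(B) + NF
10 log₁₀(3.33×10⁷) = 75.22 dB
N = −174 + 75.22 + 7.69 = −91.09 dBm
SNR = P_sig − N = −91.4 − (−91.09) = −0.31 dB → −0.3 dB

−0.3 dB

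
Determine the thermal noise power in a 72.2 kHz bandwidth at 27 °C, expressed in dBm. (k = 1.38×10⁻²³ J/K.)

−125.2 dBm

T = 27 °C + 273.15 = 300.15 K
P_n = kTB = 1.38×10⁻²³ × 300.15 × 7.22×10⁴ = 2.99×10⁻¹⁶ W
In dBm: 10 log₁₀(2.99×10⁻¹⁶ / 10⁻³) = −125.2 dBm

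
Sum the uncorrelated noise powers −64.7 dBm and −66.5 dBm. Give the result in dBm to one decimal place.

Convert to linear, add, convert back:
P₁ = 3.39×10⁻¹⁰ W, P₂ = 2.24×10⁻¹⁰ W
P_tot = 5.63×10⁻¹⁰ W → 10 log₁₀(P_tot / 10⁻³) = −62.5 dBm

−62.5 dBm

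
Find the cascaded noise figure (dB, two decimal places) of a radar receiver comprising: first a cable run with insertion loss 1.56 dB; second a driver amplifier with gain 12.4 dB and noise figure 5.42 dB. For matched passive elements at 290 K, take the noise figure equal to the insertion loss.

Convert to linear (a loss of L dB is a gain of −L dB): F_i = 10^(NF_i/10), G_i = 10^(G_i,dB/10)
  Stage 1: F_1 = 10^(1.56/10) = 1.432, G_1 = 10^(−1.56/10) = 0.6982
  Stage 2: F_2 = 10^(5.42/10) = 3.483, G_2 = 10^(12.4/10) = 17.38
Friis cascade:
  F = 1.432 + (3.483 − 1)/0.6982 = 4.989
NF = 10 log₁₀(4.989) = 6.98 dB

6.98 dB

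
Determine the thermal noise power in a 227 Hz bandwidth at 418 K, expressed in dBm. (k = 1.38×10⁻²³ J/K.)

P_n = kTB = 1.38×10⁻²³ × 418 × 2.27×10² = 1.31×10⁻¹⁸ W
In dBm: 10 log₁₀(1.31×10⁻¹⁸ / 10⁻³) = −148.8 dBm

−148.8 dBm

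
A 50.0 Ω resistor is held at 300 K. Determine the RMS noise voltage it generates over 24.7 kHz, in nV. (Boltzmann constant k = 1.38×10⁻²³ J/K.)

V_n = √(4kTRB)
4kTRB = 4 × 1.38×10⁻²³ × 300 × 5.00×10¹ × 2.47×10⁴ = 2.05×10⁻¹⁴ V²
V_n = √(2.05×10⁻¹⁴) = 1.43×10⁻⁷ V = 143 nV

143 nV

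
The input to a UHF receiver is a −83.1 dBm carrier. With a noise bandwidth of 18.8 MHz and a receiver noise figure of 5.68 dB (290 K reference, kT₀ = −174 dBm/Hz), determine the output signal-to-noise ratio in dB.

Noise floor: N = −174 + 10 log₁₀(B) + NF
10 log₁₀(1.88×10⁷) = 72.74 dB
N = −174 + 72.74 + 5.68 = −95.58 dBm
SNR = P_sig − N = −83.1 − (−95.58) = 12.48 dB → 12.5 dB

12.5 dB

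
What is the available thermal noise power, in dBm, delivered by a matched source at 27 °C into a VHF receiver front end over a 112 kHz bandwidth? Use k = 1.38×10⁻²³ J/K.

−123.3 dBm

T = 27 °C + 273.15 = 300.15 K
P_n = kTB = 1.38×10⁻²³ × 300.15 × 1.12×10⁵ = 4.64×10⁻¹⁶ W
In dBm: 10 log₁₀(4.64×10⁻¹⁶ / 10⁻³) = −123.3 dBm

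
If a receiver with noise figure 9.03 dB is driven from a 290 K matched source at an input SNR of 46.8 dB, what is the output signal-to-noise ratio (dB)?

By definition F = SNR_in/SNR_out, so in dB: SNR_out = SNR_in − NF
SNR_out = 46.8 − 9.03 = 37.77 dB

37.77 dB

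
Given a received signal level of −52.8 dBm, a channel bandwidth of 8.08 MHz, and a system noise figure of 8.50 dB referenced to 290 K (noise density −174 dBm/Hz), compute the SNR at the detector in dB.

43.6 dB

Noise floor: N = −174 + 10 log₁₀(B) + NF
10 log₁₀(8.08×10⁶) = 69.07 dB
N = −174 + 69.07 + 8.50 = −96.43 dBm
SNR = P_sig − N = −52.8 − (−96.43) = 43.63 dB → 43.6 dB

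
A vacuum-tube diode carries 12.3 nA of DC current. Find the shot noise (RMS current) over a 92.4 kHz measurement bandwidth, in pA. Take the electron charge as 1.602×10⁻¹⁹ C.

19.1 pA

I_n = √(2qI·B)
2qI·B = 2 × 1.602×10⁻¹⁹ × 1.23×10⁻⁸ × 9.24×10⁴ = 3.64×10⁻²² A²
I_n = √(3.64×10⁻²²) = 1.91×10⁻¹¹ A = 19.1 pA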